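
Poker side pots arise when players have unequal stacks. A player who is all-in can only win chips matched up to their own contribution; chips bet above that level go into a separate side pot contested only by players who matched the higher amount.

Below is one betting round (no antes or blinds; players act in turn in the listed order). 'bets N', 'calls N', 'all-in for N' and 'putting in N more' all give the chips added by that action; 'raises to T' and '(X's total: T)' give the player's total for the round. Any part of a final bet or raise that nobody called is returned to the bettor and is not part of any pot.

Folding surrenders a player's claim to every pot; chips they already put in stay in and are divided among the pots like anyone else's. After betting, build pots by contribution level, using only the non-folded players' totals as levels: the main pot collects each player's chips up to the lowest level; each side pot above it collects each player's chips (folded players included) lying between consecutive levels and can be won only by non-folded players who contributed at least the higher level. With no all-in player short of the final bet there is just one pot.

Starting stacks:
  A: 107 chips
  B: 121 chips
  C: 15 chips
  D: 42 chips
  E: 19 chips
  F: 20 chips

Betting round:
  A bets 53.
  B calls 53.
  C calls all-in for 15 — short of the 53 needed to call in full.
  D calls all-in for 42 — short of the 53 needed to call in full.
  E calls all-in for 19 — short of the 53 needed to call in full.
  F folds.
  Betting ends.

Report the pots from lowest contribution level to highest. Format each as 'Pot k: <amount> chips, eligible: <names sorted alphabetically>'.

Contributions: A=53, B=53, C=15, D=42, E=19
Folded: F
Pot levels (distinct totals of non-folded players): 15, 19, 42, 53
Layer 1-15: 15 each from A, B, C, D, E = 15*5 = 75 chips; eligible A, B, C, D, E
Layer 16-19: 4 each from A, B, D, E = 4*4 = 16 chips; eligible A, B, D, E
Layer 20-42: 23 each from A, B, D = 23*3 = 69 chips; eligible A, B, D
Layer 43-53: 11 each from A, B = 11*2 = 22 chips; eligible A, B

Pot 1: 75 chips, eligible: A, B, C, D, E
Pot 2: 16 chips, eligible: A, B, D, E
Pot 3: 69 chips, eligible: A, B, D
Pot 4: 22 chips, eligible: A, B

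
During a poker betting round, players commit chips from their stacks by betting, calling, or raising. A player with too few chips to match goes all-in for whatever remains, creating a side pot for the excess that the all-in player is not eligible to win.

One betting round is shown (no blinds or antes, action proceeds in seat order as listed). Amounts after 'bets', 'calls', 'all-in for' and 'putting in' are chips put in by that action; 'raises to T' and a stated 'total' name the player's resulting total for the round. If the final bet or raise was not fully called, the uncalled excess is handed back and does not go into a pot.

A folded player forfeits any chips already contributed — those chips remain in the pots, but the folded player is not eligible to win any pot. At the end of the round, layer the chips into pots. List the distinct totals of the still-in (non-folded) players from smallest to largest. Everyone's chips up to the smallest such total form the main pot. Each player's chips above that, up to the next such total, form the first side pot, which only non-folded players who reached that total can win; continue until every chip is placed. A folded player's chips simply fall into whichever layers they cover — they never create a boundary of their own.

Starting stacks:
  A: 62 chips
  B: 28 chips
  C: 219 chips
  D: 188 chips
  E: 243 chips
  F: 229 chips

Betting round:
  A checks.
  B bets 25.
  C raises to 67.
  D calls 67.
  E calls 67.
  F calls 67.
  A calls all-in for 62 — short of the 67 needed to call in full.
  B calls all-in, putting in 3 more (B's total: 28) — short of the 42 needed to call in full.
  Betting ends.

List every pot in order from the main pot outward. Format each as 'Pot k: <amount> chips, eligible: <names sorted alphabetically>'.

Contributions: A=62, B=28, C=67, D=67, E=67, F=67
Pot levels (distinct totals of non-folded players): 28, 62, 67
Layer 1-28: 28 each from A, B, C, D, E, F = 28*6 = 168 chips; eligible A, B, C, D, E, F
Layer 29-62: 34 each from A, C, D, E, F = 34*5 = 170 chips; eligible A, C, D, E, F
Layer 63-67: 5 each from C, D, E, F = 5*4 = 20 chips; eligible C, D, E, F

Pot 1: 168 chips, eligible: A, B, C, D, E, F
Pot 2: 170 chips, eligible: A, C, D, E, F
Pot 3: 20 chips, eligible: C, D, E, F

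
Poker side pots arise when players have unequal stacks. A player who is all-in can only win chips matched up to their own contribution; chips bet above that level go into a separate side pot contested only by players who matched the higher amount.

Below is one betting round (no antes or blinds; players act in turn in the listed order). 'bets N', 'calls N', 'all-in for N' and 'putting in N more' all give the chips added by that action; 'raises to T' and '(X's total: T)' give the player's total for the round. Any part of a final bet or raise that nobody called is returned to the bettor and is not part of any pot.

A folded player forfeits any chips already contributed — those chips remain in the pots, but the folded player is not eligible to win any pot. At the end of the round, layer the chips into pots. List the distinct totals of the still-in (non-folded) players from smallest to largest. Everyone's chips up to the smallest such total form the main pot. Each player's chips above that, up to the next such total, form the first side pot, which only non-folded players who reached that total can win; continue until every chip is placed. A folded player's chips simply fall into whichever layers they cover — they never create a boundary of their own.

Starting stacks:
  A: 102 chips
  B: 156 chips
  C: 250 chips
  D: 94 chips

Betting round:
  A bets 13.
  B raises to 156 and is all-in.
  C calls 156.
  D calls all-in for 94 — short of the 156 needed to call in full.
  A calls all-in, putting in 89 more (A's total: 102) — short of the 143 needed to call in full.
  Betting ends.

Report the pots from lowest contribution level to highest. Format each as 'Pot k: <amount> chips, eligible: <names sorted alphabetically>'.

Contributions: A=102, B=156, C=156, D=94
Pot levels (distinct totals of non-folded players): 94, 102, 156
Layer 1-94: 94 each from A, B, C, D = 94*4 = 376 chips; eligible A, B, C, D
Layer 95-102: 8 each from A, B, C = 8*3 = 24 chips; eligible A, B, C
Layer 103-156: 54 each from B, C = 54*2 = 108 chips; eligible B, C

Pot 1: 376 chips, eligible: A, B, C, D
Pot 2: 24 chips, eligible: A, B, C
Pot 3: 108 chips, eligible: B, C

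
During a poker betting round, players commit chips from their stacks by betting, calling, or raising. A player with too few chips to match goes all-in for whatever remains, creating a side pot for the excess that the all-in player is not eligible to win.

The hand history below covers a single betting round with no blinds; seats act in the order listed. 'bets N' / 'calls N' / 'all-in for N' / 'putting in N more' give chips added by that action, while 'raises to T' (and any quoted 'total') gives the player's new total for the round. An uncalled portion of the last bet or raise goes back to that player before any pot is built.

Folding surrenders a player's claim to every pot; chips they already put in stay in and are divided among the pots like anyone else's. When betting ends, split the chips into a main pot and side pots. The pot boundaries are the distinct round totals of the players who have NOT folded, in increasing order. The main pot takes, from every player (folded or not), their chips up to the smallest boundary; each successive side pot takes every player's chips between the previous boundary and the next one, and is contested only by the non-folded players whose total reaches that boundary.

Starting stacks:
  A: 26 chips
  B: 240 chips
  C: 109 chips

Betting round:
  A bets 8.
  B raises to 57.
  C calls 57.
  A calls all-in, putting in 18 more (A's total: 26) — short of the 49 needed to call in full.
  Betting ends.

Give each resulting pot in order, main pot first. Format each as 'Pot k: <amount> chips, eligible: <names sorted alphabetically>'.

Pot 1: 78 chips, eligible: A, B, C
Pot 2: 62 chips, eligible: B, C

Derivation:
Contributions: A=26, B=57, C=57
Pot levels (distinct totals of non-folded players): 26, 57
Layer 1-26: 26 each from A, B, C = 26*3 = 78 chips; eligible A, B, C
Layer 27-57: 31 each from B, C = 31*2 = 62 chips; eligible B, C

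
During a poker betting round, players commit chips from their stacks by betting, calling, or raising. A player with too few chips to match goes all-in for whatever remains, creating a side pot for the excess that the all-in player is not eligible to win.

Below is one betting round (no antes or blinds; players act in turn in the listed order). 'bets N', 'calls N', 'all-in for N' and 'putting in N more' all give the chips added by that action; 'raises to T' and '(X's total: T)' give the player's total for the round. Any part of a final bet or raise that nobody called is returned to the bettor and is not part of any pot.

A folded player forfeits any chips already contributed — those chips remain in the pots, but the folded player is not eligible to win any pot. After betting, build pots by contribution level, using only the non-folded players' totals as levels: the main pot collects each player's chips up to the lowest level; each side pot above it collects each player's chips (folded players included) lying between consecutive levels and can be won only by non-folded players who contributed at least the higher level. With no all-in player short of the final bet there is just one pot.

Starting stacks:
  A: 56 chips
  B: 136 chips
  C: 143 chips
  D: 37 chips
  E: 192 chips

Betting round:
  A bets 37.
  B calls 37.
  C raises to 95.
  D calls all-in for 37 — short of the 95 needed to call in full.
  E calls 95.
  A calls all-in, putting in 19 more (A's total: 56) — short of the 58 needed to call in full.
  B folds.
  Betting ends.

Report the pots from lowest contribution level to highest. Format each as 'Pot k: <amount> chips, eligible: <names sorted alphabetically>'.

Contributions: A=56, B=37, C=95, D=37, E=95
Folded: B
Pot levels (distinct totals of non-folded players): 37, 56, 95
Layer 1-37: 37 each from A, B, C, D, E = 37*5 = 185 chips; eligible A, C, D, E
Layer 38-56: 19 each from A, C, E = 19*3 = 57 chips; eligible A, C, E
Layer 57-95: 39 each from C, E = 39*2 = 78 chips; eligible C, E

Pot 1: 185 chips, eligible: A, C, D, E
Pot 2: 57 chips, eligible: A, C, E
Pot 3: 78 chips, eligible: C, E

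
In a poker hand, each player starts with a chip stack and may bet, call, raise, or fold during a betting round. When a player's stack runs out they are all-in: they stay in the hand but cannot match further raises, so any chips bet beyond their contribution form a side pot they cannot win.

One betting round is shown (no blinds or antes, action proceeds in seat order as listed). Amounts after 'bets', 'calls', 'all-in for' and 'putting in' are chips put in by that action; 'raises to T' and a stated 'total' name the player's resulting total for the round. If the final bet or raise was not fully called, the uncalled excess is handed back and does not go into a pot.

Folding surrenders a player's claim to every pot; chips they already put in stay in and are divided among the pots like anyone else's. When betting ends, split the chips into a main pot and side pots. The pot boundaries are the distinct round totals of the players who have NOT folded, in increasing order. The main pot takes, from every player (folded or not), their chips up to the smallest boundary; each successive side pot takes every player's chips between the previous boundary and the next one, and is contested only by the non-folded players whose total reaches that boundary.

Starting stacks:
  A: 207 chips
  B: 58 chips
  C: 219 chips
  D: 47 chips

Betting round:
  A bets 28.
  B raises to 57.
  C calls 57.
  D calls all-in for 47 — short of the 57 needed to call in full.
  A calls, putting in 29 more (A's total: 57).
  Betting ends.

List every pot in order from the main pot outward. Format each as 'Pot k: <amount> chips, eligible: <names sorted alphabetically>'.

Pot 1: 188 chips, eligible: A, B, C, D
Pot 2: 30 chips, eligible: A, B, C

Derivation:
Contributions: A=57, B=57, C=57, D=47
Pot levels (distinct totals of non-folded players): 47, 57
Layer 1-47: 47 each from A, B, C, D = 47*4 = 188 chips; eligible A, B, C, D
Layer 48-57: 10 each from A, B, C = 10*3 = 30 chips; eligible A, B, C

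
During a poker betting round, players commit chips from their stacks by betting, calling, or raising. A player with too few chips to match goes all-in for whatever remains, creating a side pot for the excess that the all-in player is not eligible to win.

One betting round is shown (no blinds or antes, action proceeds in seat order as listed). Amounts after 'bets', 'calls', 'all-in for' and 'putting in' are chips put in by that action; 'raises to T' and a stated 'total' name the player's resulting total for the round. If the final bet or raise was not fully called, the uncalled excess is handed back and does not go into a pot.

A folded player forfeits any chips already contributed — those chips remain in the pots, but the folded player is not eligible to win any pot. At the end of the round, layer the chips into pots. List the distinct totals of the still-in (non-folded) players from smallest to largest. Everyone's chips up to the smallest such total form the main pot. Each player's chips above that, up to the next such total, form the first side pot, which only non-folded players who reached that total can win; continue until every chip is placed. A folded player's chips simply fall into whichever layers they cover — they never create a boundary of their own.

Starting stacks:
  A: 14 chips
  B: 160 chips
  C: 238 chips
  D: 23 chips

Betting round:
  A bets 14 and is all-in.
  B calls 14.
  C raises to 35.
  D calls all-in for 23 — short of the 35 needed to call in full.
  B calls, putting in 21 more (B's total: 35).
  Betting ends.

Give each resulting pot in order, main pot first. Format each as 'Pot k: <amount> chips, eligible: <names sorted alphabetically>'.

Contributions: A=14, B=35, C=35, D=23
Pot levels (distinct totals of non-folded players): 14, 23, 35
Layer 1-14: 14 each from A, B, C, D = 14*4 = 56 chips; eligible A, B, C, D
Layer 15-23: 9 each from B, C, D = 9*3 = 27 chips; eligible B, C, D
Layer 24-35: 12 each from B, C = 12*2 = 24 chips; eligible B, C

Pot 1: 56 chips, eligible: A, B, C, D
Pot 2: 27 chips, eligible: B, C, D
Pot 3: 24 chips, eligible: B, C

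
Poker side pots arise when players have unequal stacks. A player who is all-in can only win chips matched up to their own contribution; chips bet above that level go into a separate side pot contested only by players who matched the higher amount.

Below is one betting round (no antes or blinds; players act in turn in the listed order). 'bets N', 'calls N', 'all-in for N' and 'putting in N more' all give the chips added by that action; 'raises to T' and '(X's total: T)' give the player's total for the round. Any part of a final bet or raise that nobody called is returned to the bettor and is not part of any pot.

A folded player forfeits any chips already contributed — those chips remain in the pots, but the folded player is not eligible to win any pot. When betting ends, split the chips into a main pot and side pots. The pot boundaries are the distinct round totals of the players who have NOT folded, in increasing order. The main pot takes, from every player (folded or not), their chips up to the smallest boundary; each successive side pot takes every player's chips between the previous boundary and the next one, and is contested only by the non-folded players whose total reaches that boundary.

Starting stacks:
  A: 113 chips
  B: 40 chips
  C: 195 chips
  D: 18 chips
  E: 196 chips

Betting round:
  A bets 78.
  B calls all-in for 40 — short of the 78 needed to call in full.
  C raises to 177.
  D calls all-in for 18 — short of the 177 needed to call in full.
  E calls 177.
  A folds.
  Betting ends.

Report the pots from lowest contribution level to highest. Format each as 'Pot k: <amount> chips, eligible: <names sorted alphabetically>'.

Contributions: A=78, B=40, C=177, D=18, E=177
Folded: A
Pot levels (distinct totals of non-folded players): 18, 40, 177
Layer 1-18: 18 each from A, B, C, D, E = 18*5 = 90 chips; eligible B, C, D, E
Layer 19-40: 22 each from A, B, C, E = 22*4 = 88 chips; eligible B, C, E
Layer 41-177: A 38 + C 137 + E 137 = 312 chips; eligible C, E

Pot 1: 90 chips, eligible: B, C, D, E
Pot 2: 88 chips, eligible: B, C, E
Pot 3: 312 chips, eligible: C, E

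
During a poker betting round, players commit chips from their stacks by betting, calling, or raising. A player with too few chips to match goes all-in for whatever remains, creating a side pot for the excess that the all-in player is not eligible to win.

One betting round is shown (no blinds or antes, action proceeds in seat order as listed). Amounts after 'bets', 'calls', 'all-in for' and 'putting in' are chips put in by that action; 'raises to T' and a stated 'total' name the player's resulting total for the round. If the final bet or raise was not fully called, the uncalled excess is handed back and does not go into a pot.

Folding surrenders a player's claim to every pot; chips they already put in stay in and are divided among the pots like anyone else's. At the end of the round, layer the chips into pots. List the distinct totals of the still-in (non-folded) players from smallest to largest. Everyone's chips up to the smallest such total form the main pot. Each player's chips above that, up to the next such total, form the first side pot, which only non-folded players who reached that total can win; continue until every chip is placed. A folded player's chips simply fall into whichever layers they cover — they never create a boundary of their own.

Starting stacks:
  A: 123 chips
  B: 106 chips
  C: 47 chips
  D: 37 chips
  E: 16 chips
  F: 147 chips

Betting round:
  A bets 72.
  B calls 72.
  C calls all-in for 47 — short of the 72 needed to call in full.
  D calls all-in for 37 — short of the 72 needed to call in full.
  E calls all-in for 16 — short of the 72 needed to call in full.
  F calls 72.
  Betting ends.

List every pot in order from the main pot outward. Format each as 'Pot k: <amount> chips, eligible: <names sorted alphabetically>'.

Pot 1: 96 chips, eligible: A, B, C, D, E, F
Pot 2: 105 chips, eligible: A, B, C, D, F
Pot 3: 40 chips, eligible: A, B, C, F
Pot 4: 75 chips, eligible: A, B, F

Derivation:
Contributions: A=72, B=72, C=47, D=37, E=16, F=72
Pot levels (distinct totals of non-folded players): 16, 37, 47, 72
Layer 1-16: 16 each from A, B, C, D, E, F = 16*6 = 96 chips; eligible A, B, C, D, E, F
Layer 17-37: 21 each from A, B, C, D, F = 21*5 = 105 chips; eligible A, B, C, D, F
Layer 38-47: 10 each from A, B, C, F = 10*4 = 40 chips; eligible A, B, C, F
Layer 48-72: 25 each from A, B, F = 25*3 = 75 chips; eligible A, B, F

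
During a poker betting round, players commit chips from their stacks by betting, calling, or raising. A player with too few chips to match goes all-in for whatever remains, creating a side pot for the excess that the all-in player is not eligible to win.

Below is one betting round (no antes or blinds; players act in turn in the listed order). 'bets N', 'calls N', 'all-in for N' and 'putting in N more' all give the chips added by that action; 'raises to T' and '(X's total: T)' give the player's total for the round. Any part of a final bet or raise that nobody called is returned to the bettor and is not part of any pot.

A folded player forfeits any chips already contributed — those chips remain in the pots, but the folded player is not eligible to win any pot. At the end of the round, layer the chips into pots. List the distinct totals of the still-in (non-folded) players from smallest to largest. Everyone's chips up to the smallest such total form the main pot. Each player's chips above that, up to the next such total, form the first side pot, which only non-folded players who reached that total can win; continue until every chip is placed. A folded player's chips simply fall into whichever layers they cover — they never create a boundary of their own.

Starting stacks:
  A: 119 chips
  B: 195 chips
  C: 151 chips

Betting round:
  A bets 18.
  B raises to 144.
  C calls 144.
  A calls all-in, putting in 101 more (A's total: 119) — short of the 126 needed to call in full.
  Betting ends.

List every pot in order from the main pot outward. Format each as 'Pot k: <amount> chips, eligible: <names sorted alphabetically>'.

Contributions: A=119, B=144, C=144
Pot levels (distinct totals of non-folded players): 119, 144
Layer 1-119: 119 each from A, B, C = 119*3 = 357 chips; eligible A, B, C
Layer 120-144: 25 each from B, C = 25*2 = 50 chips; eligible B, C

Pot 1: 357 chips, eligible: A, B, C
Pot 2: 50 chips, eligible: B, C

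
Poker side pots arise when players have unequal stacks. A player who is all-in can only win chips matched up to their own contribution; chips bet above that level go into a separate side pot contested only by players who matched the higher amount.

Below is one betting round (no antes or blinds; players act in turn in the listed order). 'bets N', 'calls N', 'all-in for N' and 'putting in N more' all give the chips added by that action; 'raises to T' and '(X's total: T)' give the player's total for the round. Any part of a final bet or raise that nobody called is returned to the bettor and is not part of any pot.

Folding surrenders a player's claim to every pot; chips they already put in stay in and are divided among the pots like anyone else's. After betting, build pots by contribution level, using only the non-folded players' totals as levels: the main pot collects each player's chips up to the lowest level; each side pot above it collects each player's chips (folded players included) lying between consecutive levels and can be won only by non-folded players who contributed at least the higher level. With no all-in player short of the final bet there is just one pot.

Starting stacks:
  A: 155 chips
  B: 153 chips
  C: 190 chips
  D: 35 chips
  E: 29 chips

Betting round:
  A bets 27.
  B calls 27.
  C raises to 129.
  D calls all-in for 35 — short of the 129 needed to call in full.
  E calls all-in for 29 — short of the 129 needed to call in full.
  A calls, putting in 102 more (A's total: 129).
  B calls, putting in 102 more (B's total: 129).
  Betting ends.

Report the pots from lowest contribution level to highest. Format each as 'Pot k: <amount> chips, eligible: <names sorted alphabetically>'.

Contributions: A=129, B=129, C=129, D=35, E=29
Pot levels (distinct totals of non-folded players): 29, 35, 129
Layer 1-29: 29 each from A, B, C, D, E = 29*5 = 145 chips; eligible A, B, C, D, E
Layer 30-35: 6 each from A, B, C, D = 6*4 = 24 chips; eligible A, B, C, D
Layer 36-129: 94 each from A, B, C = 94*3 = 282 chips; eligible A, B, C

Pot 1: 145 chips, eligible: A, B, C, D, E
Pot 2: 24 chips, eligible: A, B, C, D
Pot 3: 282 chips, eligible: A, B, C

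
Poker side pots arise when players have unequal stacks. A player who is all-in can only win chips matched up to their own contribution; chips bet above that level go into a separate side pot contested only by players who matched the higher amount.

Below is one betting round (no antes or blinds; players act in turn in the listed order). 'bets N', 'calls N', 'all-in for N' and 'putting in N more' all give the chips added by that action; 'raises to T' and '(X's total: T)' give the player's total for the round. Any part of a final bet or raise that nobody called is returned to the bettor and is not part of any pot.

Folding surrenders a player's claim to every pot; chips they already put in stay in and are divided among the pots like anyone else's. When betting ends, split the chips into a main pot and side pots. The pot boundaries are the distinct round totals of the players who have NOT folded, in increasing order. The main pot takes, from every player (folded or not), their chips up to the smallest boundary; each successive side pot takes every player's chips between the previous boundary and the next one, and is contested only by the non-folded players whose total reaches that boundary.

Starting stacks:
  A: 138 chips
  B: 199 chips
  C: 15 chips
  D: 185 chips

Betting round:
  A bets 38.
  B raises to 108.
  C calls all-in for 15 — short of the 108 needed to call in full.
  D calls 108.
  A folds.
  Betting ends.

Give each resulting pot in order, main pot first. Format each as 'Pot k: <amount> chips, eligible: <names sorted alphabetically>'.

Pot 1: 60 chips, eligible: B, C, D
Pot 2: 209 chips, eligible: B, D

Derivation:
Contributions: A=38, B=108, C=15, D=108
Folded: A
Pot levels (distinct totals of non-folded players): 15, 108
Layer 1-15: 15 each from A, B, C, D = 15*4 = 60 chips; eligible B, C, D
Layer 16-108: A 23 + B 93 + D 93 = 209 chips; eligible B, D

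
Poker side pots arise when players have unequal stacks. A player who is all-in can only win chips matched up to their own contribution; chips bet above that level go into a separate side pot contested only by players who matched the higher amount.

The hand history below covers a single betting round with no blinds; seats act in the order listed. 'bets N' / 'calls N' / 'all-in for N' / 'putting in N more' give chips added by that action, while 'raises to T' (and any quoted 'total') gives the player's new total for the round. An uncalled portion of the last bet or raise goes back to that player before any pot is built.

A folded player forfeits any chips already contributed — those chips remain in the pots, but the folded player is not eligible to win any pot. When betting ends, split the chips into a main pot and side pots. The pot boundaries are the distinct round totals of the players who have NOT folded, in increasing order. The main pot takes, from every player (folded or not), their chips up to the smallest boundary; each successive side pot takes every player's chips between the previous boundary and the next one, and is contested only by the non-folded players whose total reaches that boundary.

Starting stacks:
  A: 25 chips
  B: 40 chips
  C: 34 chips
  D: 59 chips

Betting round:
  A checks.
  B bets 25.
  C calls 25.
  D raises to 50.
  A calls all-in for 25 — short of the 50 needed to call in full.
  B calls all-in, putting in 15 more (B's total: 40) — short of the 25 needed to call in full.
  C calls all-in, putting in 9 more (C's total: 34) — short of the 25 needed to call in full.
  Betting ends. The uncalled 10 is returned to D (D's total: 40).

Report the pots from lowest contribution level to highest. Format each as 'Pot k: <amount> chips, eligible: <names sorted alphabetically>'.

Pot 1: 100 chips, eligible: A, B, C, D
Pot 2: 27 chips, eligible: B, C, D
Pot 3: 12 chips, eligible: B, D

Derivation:
Contributions (after 10 returned to D): A=25, B=40, C=34, D=40
Pot levels (distinct totals of non-folded players): 25, 34, 40
Layer 1-25: 25 each from A, B, C, D = 25*4 = 100 chips; eligible A, B, C, D
Layer 26-34: 9 each from B, C, D = 9*3 = 27 chips; eligible B, C, D
Layer 35-40: 6 each from B, D = 6*2 = 12 chips; eligible B, D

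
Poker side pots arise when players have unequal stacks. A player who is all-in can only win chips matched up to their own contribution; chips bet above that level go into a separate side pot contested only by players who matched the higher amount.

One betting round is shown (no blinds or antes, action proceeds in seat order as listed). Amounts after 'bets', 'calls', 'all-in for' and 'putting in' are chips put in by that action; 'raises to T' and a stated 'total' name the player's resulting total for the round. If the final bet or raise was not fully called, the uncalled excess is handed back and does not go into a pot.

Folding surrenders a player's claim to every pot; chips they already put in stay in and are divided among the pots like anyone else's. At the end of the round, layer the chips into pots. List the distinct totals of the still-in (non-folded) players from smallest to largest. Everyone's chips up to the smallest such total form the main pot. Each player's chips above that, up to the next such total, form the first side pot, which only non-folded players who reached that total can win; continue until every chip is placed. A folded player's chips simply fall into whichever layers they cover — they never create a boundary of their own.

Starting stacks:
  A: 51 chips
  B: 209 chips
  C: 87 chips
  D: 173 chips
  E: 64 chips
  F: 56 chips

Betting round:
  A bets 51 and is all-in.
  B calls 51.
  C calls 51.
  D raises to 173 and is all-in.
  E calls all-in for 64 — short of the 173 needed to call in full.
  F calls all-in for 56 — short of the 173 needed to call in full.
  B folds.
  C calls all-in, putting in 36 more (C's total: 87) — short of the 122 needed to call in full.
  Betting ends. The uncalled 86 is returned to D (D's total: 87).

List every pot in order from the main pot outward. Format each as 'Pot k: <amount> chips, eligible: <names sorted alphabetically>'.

Contributions (after 86 returned to D): A=51, B=51, C=87, D=87, E=64, F=56
Folded: B
Pot levels (distinct totals of non-folded players): 51, 56, 64, 87
Layer 1-51: 51 each from A, B, C, D, E, F = 51*6 = 306 chips; eligible A, C, D, E, F
Layer 52-56: 5 each from C, D, E, F = 5*4 = 20 chips; eligible C, D, E, F
Layer 57-64: 8 each from C, D, E = 8*3 = 24 chips; eligible C, D, E
Layer 65-87: 23 each from C, D = 23*2 = 46 chips; eligible C, D

Pot 1: 306 chips, eligible: A, C, D, E, F
Pot 2: 20 chips, eligible: C, D, E, F
Pot 3: 24 chips, eligible: C, D, E
Pot 4: 46 chips, eligible: C, D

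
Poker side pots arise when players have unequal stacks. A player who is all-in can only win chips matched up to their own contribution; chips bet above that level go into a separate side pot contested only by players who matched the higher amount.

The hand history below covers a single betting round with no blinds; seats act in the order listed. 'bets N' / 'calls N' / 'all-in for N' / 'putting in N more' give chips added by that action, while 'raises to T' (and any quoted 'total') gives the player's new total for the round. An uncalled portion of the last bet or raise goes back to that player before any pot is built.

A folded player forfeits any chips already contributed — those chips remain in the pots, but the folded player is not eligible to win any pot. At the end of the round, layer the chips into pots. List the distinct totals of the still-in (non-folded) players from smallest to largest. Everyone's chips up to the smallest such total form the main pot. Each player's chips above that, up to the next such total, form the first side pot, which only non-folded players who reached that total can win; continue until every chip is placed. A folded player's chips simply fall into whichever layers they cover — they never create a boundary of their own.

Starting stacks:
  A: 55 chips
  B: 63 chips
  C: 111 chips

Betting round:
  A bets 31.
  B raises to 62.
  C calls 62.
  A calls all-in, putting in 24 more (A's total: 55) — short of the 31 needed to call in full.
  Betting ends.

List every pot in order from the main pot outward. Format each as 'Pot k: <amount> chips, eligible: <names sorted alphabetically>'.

Pot 1: 165 chips, eligible: A, B, C
Pot 2: 14 chips, eligible: B, C

Derivation:
Contributions: A=55, B=62, C=62
Pot levels (distinct totals of non-folded players): 55, 62
Layer 1-55: 55 each from A, B, C = 55*3 = 165 chips; eligible A, B, C
Layer 56-62: 7 each from B, C = 7*2 = 14 chips; eligible B, C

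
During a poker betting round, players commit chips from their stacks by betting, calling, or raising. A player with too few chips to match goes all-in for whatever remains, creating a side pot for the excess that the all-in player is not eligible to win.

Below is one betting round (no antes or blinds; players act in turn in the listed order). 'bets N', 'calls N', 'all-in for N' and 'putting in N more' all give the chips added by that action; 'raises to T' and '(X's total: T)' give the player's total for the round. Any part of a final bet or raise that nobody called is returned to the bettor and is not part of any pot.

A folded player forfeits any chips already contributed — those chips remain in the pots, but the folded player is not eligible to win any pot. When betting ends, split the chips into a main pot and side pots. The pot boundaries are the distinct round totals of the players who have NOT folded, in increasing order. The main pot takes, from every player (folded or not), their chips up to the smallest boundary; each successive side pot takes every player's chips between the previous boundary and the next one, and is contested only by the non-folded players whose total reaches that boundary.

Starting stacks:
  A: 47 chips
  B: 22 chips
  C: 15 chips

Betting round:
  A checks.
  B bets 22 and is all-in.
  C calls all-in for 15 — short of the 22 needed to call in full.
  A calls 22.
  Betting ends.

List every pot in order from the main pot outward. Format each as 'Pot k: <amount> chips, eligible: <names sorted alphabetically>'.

Pot 1: 45 chips, eligible: A, B, C
Pot 2: 14 chips, eligible: A, B

Derivation:
Contributions: A=22, B=22, C=15
Pot levels (distinct totals of non-folded players): 15, 22
Layer 1-15: 15 each from A, B, C = 15*3 = 45 chips; eligible A, B, C
Layer 16-22: 7 each from A, B = 7*2 = 14 chips; eligible A, B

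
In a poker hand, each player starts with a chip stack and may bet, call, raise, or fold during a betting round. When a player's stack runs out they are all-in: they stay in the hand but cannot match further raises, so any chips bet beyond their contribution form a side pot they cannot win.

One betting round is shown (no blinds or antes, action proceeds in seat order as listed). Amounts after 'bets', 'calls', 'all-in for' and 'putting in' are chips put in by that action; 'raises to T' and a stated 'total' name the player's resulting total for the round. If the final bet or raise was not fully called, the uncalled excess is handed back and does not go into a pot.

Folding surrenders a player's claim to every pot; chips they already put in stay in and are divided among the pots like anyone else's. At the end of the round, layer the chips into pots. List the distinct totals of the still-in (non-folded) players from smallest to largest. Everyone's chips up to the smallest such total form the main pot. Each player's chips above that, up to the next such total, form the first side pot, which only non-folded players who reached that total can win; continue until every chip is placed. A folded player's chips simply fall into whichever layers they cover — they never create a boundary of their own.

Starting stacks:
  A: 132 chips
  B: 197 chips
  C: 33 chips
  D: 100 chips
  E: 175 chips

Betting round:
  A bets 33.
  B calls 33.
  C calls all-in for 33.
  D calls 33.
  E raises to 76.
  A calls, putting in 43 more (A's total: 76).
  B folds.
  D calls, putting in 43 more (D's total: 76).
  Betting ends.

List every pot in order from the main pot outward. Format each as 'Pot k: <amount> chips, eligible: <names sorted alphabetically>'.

Contributions: A=76, B=33, C=33, D=76, E=76
Folded: B
Pot levels (distinct totals of non-folded players): 33, 76
Layer 1-33: 33 each from A, B, C, D, E = 33*5 = 165 chips; eligible A, C, D, E
Layer 34-76: 43 each from A, D, E = 43*3 = 129 chips; eligible A, D, E

Pot 1: 165 chips, eligible: A, C, D, E
Pot 2: 129 chips, eligible: A, D, E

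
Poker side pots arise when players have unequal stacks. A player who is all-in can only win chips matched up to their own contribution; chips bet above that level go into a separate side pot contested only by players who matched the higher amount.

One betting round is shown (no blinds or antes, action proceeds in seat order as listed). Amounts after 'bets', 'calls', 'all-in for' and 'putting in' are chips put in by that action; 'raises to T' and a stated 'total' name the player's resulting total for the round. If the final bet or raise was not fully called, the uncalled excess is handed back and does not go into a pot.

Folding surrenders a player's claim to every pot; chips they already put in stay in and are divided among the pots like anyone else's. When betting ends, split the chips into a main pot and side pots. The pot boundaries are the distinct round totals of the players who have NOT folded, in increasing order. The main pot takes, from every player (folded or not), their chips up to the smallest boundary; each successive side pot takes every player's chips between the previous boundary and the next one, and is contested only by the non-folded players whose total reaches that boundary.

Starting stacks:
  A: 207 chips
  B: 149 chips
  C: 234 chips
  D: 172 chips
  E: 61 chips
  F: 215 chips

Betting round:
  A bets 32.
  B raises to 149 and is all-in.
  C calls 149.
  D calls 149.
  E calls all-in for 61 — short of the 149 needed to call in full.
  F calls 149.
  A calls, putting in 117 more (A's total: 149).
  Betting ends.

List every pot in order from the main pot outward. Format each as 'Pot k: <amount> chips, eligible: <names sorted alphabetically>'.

Contributions: A=149, B=149, C=149, D=149, E=61, F=149
Pot levels (distinct totals of non-folded players): 61, 149
Layer 1-61: 61 each from A, B, C, D, E, F = 61*6 = 366 chips; eligible A, B, C, D, E, F
Layer 62-149: 88 each from A, B, C, D, F = 88*5 = 440 chips; eligible A, B, C, D, F

Pot 1: 366 chips, eligible: A, B, C, D, E, F
Pot 2: 440 chips, eligible: A, B, C, D, F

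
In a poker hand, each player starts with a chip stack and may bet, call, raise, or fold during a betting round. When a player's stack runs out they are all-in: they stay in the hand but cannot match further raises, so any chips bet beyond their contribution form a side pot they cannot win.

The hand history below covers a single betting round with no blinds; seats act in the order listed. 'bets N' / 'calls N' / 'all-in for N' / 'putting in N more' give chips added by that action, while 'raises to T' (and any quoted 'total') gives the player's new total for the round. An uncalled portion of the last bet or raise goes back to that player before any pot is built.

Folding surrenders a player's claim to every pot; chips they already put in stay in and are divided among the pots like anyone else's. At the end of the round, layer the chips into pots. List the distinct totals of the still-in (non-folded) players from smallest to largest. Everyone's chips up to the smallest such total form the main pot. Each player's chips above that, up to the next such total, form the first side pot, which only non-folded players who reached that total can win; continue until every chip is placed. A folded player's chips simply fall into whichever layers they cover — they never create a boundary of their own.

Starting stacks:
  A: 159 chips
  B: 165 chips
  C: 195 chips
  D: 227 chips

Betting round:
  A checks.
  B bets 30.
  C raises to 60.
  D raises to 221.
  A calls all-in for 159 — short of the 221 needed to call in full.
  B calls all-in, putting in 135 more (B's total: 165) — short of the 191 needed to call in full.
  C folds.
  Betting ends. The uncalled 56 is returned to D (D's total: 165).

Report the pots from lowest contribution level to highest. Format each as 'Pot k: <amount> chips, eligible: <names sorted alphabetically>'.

Contributions (after 56 returned to D): A=159, B=165, C=60, D=165
Folded: C
Pot levels (distinct totals of non-folded players): 159, 165
Layer 1-159: A 159 + B 159 + C 60 + D 159 = 537 chips; eligible A, B, D
Layer 160-165: 6 each from B, D = 6*2 = 12 chips; eligible B, D

Pot 1: 537 chips, eligible: A, B, D
Pot 2: 12 chips, eligible: B, D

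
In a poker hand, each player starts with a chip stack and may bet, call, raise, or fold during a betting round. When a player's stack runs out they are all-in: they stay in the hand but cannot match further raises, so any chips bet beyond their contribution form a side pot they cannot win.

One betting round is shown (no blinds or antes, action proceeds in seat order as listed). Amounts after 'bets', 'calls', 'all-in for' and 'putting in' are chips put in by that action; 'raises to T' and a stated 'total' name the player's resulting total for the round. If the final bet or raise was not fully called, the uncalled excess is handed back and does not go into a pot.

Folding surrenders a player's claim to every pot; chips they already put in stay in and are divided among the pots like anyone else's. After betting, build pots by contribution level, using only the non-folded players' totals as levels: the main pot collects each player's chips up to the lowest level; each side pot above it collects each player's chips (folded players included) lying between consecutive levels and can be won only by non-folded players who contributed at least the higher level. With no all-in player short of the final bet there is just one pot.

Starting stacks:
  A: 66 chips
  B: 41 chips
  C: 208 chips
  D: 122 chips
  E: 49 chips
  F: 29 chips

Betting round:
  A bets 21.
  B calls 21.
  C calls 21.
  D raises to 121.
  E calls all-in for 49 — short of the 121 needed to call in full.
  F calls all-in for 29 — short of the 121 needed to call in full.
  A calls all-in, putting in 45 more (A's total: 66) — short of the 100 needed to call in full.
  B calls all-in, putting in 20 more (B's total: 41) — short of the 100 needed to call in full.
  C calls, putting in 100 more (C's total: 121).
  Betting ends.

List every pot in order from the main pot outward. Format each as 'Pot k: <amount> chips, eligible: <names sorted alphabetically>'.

Pot 1: 174 chips, eligible: A, B, C, D, E, F
Pot 2: 60 chips, eligible: A, B, C, D, E
Pot 3: 32 chips, eligible: A, C, D, E
Pot 4: 51 chips, eligible: A, C, D
Pot 5: 110 chips, eligible: C, D

Derivation:
Contributions: A=66, B=41, C=121, D=121, E=49, F=29
Pot levels (distinct totals of non-folded players): 29, 41, 49, 66, 121
Layer 1-29: 29 each from A, B, C, D, E, F = 29*6 = 174 chips; eligible A, B, C, D, E, F
Layer 30-41: 12 each from A, B, C, D, E = 12*5 = 60 chips; eligible A, B, C, D, E
Layer 42-49: 8 each from A, C, D, E = 8*4 = 32 chips; eligible A, C, D, E
Layer 50-66: 17 each from A, C, D = 17*3 = 51 chips; eligible A, C, D
Layer 67-121: 55 each from C, D = 55*2 = 110 chips; eligible C, D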